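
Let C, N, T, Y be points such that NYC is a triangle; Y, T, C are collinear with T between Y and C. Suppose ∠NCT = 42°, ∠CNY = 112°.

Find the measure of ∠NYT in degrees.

∠NYT = 26°

1. ∠NCY = 42°  [T on ray CY]
2. ∠CYN = 26°  [△NYC]
3. ∠NYT = 26°  [T on ray YC]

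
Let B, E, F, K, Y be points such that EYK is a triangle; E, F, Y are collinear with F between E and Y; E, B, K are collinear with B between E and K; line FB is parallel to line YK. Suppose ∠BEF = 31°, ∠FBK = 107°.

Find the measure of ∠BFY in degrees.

∠BFY = 104°

1. ∠EBF = 73°  [linear pair at B on EK]
2. ∠BFE = 76°  [△EFB]
3. ∠BFY = 104°  [linear pair at F on EY]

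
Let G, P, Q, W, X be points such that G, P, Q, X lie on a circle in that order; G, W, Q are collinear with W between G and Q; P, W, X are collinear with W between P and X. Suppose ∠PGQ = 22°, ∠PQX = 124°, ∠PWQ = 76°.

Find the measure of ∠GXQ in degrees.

∠GXQ = 92°

1. ∠PXQ = 22°  [same arc PQ]
2. ∠QPX = 34°  [△PQX]
3. ∠GQP = 70°  [△PWQ]
4. ∠GPQ = 88°  [△GPQ]
5. ∠GXQ = 92°  [cyclic GPQX, opposite ∠P+∠X]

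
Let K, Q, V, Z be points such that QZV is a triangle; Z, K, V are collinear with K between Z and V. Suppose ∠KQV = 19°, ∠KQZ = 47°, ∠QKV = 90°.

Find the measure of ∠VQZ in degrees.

1. ∠KVQ = 71°  [△QKV]
2. ∠QKZ = 90°  [linear pair at K on ZV]
3. ∠QVZ = 71°  [K on ray VZ]
4. ∠KZQ = 43°  [△QZK]
5. ∠QZV = 43°  [K on ray ZV]
6. ∠VQZ = 66°  [△QZV]

∠VQZ = 66°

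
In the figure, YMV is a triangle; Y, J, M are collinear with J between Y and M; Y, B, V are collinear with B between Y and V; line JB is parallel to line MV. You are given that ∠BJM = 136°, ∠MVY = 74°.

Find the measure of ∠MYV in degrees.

∠MYV = 62°

1. ∠BJY = 44°  [linear pair at J on YM]
2. ∠JBY = 74°  [JB∥MV, corresponding at B]
3. ∠BYJ = 62°  [△YJB]
4. ∠MYV = 62°  [J on YM, B on YV]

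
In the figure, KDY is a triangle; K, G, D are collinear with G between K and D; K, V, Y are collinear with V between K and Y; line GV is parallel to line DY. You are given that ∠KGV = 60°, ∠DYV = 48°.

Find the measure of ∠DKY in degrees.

1. ∠KDY = 60°  [GV∥DY, corresponding at G]
2. ∠DYK = 48°  [V on ray YK]
3. ∠DKY = 72°  [△KDY]

∠DKY = 72°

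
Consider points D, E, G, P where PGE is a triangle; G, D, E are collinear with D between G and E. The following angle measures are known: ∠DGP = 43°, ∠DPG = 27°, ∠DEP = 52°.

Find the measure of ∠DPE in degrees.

∠DPE = 58°

1. ∠GDP = 110°  [△PGD]
2. ∠EDP = 70°  [linear pair at D on GE]
3. ∠DPE = 58°  [△PDE]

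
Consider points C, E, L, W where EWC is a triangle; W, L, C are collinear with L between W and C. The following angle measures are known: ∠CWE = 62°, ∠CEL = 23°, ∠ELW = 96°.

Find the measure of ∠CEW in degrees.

∠CEW = 45°

1. ∠CLE = 84°  [linear pair at L on WC]
2. ∠ECL = 73°  [△ELC]
3. ∠ECW = 73°  [L on ray CW]
4. ∠CEW = 45°  [△EWC]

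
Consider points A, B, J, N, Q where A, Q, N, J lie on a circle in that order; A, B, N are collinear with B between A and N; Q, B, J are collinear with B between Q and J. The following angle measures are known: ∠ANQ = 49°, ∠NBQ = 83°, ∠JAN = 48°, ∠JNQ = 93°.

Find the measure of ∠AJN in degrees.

∠AJN = 88°

1. ∠JQN = 48°  [△QBN]
2. ∠ABJ = 83°  [vertical angles at B]
3. ∠NJQ = 39°  [△QNJ]
4. ∠JBN = 97°  [linear pair at B on AN]
5. ∠ANJ = 44°  [△NBJ]
6. ∠AJN = 88°  [△ANJ]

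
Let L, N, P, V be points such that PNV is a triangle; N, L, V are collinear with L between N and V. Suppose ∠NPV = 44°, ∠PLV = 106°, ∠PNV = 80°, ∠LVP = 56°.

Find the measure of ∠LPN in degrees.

∠LPN = 26°

1. ∠NLP = 74°  [linear pair at L on NV]
2. ∠LNP = 80°  [L on ray NV]
3. ∠LPN = 26°  [△PNL]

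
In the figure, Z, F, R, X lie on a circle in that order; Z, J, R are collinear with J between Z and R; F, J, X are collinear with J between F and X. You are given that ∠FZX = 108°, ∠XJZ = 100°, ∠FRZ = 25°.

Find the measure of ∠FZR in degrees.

∠FZR = 53°

1. ∠FRX = 72°  [cyclic ZFRX, opposite ∠Z+∠R]
2. ∠FJR = 100°  [vertical angles at J]
3. ∠RFX = 55°  [△FJR]
4. ∠FXR = 53°  [△FRX]
5. ∠FZR = 53°  [same arc FR]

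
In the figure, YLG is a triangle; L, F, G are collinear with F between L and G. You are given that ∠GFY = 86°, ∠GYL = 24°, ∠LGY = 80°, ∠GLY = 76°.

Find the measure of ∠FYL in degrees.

∠FYL = 10°

1. ∠LFY = 94°  [linear pair at F on LG]
2. ∠FLY = 76°  [F on ray LG]
3. ∠FYL = 10°  [△YLF]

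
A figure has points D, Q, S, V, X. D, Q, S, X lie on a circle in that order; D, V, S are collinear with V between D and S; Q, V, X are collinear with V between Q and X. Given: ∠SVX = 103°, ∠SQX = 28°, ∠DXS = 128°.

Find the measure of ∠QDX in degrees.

∠QDX = 81°

1. ∠DVX = 77°  [linear pair at V on DS]
2. ∠SDX = 28°  [same arc SX]
3. ∠DSX = 24°  [△DSX]
4. ∠DXQ = 75°  [△DVX]
5. ∠DQX = 24°  [same arc DX]
6. ∠QDX = 81°  [△DQX]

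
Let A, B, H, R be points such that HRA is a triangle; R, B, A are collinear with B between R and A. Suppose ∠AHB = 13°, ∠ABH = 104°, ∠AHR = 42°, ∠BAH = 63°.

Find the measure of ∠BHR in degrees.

∠BHR = 29°

1. ∠HBR = 76°  [linear pair at B on RA]
2. ∠HAR = 63°  [B on ray AR]
3. ∠ARH = 75°  [△HRA]
4. ∠BRH = 75°  [B on ray RA]
5. ∠BHR = 29°  [△HRB]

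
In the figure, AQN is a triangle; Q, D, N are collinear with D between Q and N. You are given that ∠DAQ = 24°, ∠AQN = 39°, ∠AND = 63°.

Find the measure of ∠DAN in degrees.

1. ∠AQD = 39°  [D on ray QN]
2. ∠ADQ = 117°  [△AQD]
3. ∠ADN = 63°  [linear pair at D on QN]
4. ∠DAN = 54°  [△ADN]

∠DAN = 54°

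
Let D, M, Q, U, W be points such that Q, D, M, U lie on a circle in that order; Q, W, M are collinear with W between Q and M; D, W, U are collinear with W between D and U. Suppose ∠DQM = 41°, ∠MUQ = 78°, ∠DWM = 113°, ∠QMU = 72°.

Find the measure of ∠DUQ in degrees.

∠DUQ = 37°

1. ∠MQU = 30°  [△QMU]
2. ∠QWU = 113°  [vertical angles at W]
3. ∠DUQ = 37°  [△QWU]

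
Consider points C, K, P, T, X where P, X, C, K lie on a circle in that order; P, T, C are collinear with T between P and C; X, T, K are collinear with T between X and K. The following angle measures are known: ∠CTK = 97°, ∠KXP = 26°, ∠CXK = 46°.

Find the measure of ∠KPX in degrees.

1. ∠KTP = 83°  [linear pair at T on PC]
2. ∠CPK = 46°  [same arc CK]
3. ∠PKX = 51°  [△PTK]
4. ∠KPX = 103°  [△PXK]

∠KPX = 103°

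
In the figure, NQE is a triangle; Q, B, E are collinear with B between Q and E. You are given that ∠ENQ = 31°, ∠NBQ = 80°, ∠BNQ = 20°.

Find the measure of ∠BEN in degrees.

∠BEN = 69°

1. ∠BQN = 80°  [△NQB]
2. ∠EQN = 80°  [B on ray QE]
3. ∠NEQ = 69°  [△NQE]
4. ∠BEN = 69°  [B on ray EQ]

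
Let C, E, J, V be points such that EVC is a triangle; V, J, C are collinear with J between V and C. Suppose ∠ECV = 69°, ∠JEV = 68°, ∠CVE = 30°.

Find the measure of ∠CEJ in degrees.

1. ∠ECJ = 69°  [J on ray CV]
2. ∠EVJ = 30°  [J on ray VC]
3. ∠EJV = 82°  [△EVJ]
4. ∠CJE = 98°  [linear pair at J on VC]
5. ∠CEJ = 13°  [△EJC]

∠CEJ = 13°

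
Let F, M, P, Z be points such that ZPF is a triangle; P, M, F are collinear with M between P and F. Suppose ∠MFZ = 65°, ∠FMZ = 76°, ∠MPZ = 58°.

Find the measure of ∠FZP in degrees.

1. ∠PFZ = 65°  [M on ray FP]
2. ∠FPZ = 58°  [M on ray PF]
3. ∠FZP = 57°  [△ZPF]

∠FZP = 57°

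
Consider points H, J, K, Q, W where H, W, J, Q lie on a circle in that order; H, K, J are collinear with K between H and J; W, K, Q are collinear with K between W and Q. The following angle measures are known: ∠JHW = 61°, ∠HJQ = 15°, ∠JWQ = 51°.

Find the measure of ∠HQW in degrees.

1. ∠JQW = 61°  [same arc WJ]
2. ∠JKQ = 104°  [△JKQ]
3. ∠JHQ = 51°  [same arc JQ]
4. ∠HKQ = 76°  [linear pair at K on HJ]
5. ∠HQW = 53°  [△HKQ]

∠HQW = 53°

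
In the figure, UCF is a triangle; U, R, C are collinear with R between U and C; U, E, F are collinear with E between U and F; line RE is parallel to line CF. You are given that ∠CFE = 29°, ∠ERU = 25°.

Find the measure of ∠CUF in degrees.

∠CUF = 126°

1. ∠CFU = 29°  [E on ray FU]
2. ∠FCU = 25°  [RE∥CF, corresponding at R]
3. ∠CUF = 126°  [△UCF]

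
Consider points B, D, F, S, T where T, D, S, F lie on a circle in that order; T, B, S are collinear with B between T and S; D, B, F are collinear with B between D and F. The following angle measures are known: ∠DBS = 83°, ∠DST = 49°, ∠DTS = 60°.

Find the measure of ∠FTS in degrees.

1. ∠FBT = 83°  [vertical angles at B]
2. ∠DFT = 49°  [same arc TD]
3. ∠FTS = 48°  [△TBF]

∠FTS = 48°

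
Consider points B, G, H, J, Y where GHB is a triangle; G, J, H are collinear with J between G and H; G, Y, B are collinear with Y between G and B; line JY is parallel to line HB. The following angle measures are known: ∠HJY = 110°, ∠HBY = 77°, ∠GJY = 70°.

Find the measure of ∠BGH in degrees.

1. ∠GBH = 77°  [Y on ray BG]
2. ∠BHG = 70°  [JY∥HB, corresponding at J]
3. ∠BGH = 33°  [△GHB]

∠BGH = 33°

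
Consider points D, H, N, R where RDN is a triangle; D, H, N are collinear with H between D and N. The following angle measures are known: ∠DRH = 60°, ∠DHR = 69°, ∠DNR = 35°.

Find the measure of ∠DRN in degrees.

∠DRN = 94°

1. ∠HDR = 51°  [△RDH]
2. ∠NDR = 51°  [H on ray DN]
3. ∠DRN = 94°  [△RDN]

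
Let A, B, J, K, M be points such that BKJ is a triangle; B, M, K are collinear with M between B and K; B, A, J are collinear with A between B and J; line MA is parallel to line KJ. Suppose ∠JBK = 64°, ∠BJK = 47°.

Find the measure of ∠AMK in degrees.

1. ∠BKJ = 69°  [△BKJ]
2. ∠AMB = 69°  [MA∥KJ, corresponding at M]
3. ∠AMK = 111°  [linear pair at M on BK]

∠AMK = 111°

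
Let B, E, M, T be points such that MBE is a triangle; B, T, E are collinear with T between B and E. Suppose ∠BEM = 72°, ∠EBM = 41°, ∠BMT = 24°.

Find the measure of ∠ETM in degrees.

1. ∠MBT = 41°  [T on ray BE]
2. ∠BTM = 115°  [△MBT]
3. ∠ETM = 65°  [linear pair at T on BE]

∠ETM = 65°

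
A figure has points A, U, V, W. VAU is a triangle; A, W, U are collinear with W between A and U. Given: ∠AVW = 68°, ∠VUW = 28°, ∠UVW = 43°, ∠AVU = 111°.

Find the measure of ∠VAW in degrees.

∠VAW = 41°

1. ∠AUV = 28°  [W on ray UA]
2. ∠UAV = 41°  [△VAU]
3. ∠VAW = 41°  [W on ray AU]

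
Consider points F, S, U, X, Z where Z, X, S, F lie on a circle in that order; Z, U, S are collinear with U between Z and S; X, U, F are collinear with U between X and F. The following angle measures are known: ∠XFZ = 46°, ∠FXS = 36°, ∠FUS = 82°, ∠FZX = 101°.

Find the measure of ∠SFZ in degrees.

∠SFZ = 111°

1. ∠FXZ = 33°  [△ZXF]
2. ∠FZS = 36°  [same arc SF]
3. ∠FSZ = 33°  [same arc ZF]
4. ∠SFZ = 111°  [△ZSF]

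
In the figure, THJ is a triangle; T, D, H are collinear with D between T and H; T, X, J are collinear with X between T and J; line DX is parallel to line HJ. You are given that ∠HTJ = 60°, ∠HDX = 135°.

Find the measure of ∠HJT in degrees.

1. ∠DTX = 60°  [D on TH, X on TJ]
2. ∠TDX = 45°  [linear pair at D on TH]
3. ∠DXT = 75°  [△TDX]
4. ∠HJT = 75°  [DX∥HJ, corresponding at X]

∠HJT = 75°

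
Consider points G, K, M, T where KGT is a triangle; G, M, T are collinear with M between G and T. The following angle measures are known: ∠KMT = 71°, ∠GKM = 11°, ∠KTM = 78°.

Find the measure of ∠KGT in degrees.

1. ∠GMK = 109°  [linear pair at M on GT]
2. ∠KGM = 60°  [△KGM]
3. ∠KGT = 60°  [M on ray GT]

∠KGT = 60°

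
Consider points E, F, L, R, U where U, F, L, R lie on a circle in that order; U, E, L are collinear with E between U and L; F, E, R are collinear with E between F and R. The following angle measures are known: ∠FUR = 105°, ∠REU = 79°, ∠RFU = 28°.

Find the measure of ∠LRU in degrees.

1. ∠FRU = 47°  [△UFR]
2. ∠LUR = 54°  [△UER]
3. ∠RLU = 28°  [same arc UR]
4. ∠LRU = 98°  [△ULR]

∠LRU = 98°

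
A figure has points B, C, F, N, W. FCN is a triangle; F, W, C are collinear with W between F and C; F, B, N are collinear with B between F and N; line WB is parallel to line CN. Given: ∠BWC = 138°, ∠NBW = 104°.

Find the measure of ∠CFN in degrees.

∠CFN = 62°

1. ∠BWF = 42°  [linear pair at W on FC]
2. ∠FBW = 76°  [linear pair at B on FN]
3. ∠BFW = 62°  [△FWB]
4. ∠CFN = 62°  [W on FC, B on FN]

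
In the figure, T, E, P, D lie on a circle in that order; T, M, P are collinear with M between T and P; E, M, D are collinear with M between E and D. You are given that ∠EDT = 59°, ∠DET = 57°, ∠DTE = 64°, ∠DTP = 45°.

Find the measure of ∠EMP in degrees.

1. ∠EPT = 59°  [same arc TE]
2. ∠DEP = 45°  [same arc PD]
3. ∠EMP = 76°  [△EMP]

∠EMP = 76°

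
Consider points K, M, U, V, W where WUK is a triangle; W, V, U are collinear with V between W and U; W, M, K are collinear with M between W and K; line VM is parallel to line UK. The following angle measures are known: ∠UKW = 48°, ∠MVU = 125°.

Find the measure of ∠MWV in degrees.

∠MWV = 77°

1. ∠VMW = 48°  [VM∥UK, corresponding at M]
2. ∠MVW = 55°  [linear pair at V on WU]
3. ∠MWV = 77°  [△WVM]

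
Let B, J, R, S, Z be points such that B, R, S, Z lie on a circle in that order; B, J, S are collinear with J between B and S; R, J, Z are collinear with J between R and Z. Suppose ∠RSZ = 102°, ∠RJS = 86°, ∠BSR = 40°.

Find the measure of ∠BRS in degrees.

1. ∠RBZ = 78°  [cyclic BRSZ, opposite ∠B+∠S]
2. ∠BJR = 94°  [linear pair at J on BS]
3. ∠BZR = 40°  [same arc BR]
4. ∠BRZ = 62°  [△BRZ]
5. ∠RBS = 24°  [△BJR]
6. ∠BRS = 116°  [△BRS]

∠BRS = 116°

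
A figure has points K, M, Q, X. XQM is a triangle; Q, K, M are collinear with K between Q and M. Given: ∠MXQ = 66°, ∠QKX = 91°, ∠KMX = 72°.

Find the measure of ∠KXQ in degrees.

1. ∠QMX = 72°  [K on ray MQ]
2. ∠MQX = 42°  [△XQM]
3. ∠KQX = 42°  [K on ray QM]
4. ∠KXQ = 47°  [△XQK]

∠KXQ = 47°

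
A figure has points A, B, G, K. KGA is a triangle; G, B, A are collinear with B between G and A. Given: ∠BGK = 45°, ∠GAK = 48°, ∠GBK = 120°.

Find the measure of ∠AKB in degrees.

∠AKB = 72°

1. ∠BAK = 48°  [B on ray AG]
2. ∠ABK = 60°  [linear pair at B on GA]
3. ∠AKB = 72°  [△KBA]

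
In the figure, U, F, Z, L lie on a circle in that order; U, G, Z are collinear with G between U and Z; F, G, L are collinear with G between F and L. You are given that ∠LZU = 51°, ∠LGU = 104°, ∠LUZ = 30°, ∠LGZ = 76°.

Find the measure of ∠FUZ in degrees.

1. ∠LFU = 51°  [same arc UL]
2. ∠FGU = 76°  [vertical angles at G]
3. ∠FUZ = 53°  [△UGF]

∠FUZ = 53°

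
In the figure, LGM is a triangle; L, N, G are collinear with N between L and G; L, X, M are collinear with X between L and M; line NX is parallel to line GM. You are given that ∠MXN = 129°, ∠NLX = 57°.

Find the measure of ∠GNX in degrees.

1. ∠LXN = 51°  [linear pair at X on LM]
2. ∠LNX = 72°  [△LNX]
3. ∠GNX = 108°  [linear pair at N on LG]

∠GNX = 108°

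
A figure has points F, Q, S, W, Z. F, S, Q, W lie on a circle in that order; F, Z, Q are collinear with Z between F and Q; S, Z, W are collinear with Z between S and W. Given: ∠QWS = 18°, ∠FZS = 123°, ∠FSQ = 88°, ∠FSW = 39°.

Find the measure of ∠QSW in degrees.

1. ∠QFS = 18°  [same arc SQ]
2. ∠QZS = 57°  [linear pair at Z on FQ]
3. ∠FQS = 74°  [△FSQ]
4. ∠QSW = 49°  [△SZQ]

∠QSW = 49°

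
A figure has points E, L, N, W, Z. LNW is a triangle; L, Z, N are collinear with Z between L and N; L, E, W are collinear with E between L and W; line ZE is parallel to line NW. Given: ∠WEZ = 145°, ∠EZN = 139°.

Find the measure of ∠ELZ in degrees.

∠ELZ = 104°

1. ∠LEZ = 35°  [linear pair at E on LW]
2. ∠EZL = 41°  [linear pair at Z on LN]
3. ∠ELZ = 104°  [△LZE]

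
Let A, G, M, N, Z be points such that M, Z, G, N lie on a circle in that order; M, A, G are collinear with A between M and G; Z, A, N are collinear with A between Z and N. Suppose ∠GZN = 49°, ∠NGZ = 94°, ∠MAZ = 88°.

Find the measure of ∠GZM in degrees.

∠GZM = 104°

1. ∠GNZ = 37°  [△ZGN]
2. ∠GAZ = 92°  [linear pair at A on MG]
3. ∠GMZ = 37°  [same arc ZG]
4. ∠MGZ = 39°  [△ZAG]
5. ∠GZM = 104°  [△MZG]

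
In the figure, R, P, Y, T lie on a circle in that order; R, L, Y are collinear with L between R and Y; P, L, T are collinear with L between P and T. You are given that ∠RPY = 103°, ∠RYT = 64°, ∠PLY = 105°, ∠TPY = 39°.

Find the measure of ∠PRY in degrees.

1. ∠RPT = 64°  [same arc RT]
2. ∠PLR = 75°  [linear pair at L on RY]
3. ∠PRY = 41°  [△RLP]

∠PRY = 41°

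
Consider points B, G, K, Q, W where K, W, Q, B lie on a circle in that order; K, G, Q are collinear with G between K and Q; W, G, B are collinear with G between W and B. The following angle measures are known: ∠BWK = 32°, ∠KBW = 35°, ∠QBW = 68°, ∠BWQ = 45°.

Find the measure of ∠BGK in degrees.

1. ∠BQK = 32°  [same arc KB]
2. ∠BGQ = 80°  [△QGB]
3. ∠BGK = 100°  [linear pair at G on KQ]

∠BGK = 100°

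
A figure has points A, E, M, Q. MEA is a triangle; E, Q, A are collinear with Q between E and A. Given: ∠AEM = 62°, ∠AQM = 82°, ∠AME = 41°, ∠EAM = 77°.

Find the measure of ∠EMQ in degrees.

1. ∠MEQ = 62°  [Q on ray EA]
2. ∠EQM = 98°  [linear pair at Q on EA]
3. ∠EMQ = 20°  [△MEQ]

∠EMQ = 20°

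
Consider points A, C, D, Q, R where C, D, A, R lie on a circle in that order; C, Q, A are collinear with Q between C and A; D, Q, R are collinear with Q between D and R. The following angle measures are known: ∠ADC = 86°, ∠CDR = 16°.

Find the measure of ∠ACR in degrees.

1. ∠ARC = 94°  [cyclic CDAR, opposite ∠D+∠R]
2. ∠CAR = 16°  [same arc CR]
3. ∠ACR = 70°  [△CAR]

∠ACR = 70°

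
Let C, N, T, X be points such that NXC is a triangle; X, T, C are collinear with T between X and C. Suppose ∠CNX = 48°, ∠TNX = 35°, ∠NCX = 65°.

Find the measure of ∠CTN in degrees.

1. ∠CXN = 67°  [△NXC]
2. ∠NXT = 67°  [T on ray XC]
3. ∠NTX = 78°  [△NXT]
4. ∠CTN = 102°  [linear pair at T on XC]

∠CTN = 102°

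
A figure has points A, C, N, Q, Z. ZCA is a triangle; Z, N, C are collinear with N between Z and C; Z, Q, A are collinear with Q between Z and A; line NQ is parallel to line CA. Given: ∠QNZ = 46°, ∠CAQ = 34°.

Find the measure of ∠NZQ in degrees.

1. ∠ACZ = 46°  [NQ∥CA, corresponding at N]
2. ∠CAZ = 34°  [Q on ray AZ]
3. ∠AZC = 100°  [△ZCA]
4. ∠NZQ = 100°  [N on ZC, Q on ZA]

∠NZQ = 100°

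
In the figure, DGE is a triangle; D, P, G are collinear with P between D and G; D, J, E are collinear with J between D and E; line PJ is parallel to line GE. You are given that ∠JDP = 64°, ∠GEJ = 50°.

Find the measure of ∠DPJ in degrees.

1. ∠EDG = 64°  [P on DG, J on DE]
2. ∠DEG = 50°  [J on ray ED]
3. ∠DGE = 66°  [△DGE]
4. ∠DPJ = 66°  [PJ∥GE, corresponding at P]

∠DPJ = 66°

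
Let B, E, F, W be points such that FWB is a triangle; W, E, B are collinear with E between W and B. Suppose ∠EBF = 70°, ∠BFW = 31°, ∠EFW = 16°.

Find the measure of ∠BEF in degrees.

1. ∠FBW = 70°  [E on ray BW]
2. ∠BWF = 79°  [△FWB]
3. ∠EWF = 79°  [E on ray WB]
4. ∠FEW = 85°  [△FWE]
5. ∠BEF = 95°  [linear pair at E on WB]

∠BEF = 95°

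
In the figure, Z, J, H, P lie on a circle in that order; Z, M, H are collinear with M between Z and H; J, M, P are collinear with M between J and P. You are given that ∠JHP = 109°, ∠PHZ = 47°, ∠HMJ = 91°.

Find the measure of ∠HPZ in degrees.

1. ∠JZP = 71°  [cyclic ZJHP, opposite ∠Z+∠H]
2. ∠PJZ = 47°  [same arc ZP]
3. ∠PMZ = 91°  [vertical angles at M]
4. ∠JPZ = 62°  [△ZJP]
5. ∠HZP = 27°  [△ZMP]
6. ∠HPZ = 106°  [△ZHP]

∠HPZ = 106°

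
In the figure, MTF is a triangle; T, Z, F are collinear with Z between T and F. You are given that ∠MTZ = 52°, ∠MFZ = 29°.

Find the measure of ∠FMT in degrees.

1. ∠FTM = 52°  [Z on ray TF]
2. ∠MFT = 29°  [Z on ray FT]
3. ∠FMT = 99°  [△MTF]

∠FMT = 99°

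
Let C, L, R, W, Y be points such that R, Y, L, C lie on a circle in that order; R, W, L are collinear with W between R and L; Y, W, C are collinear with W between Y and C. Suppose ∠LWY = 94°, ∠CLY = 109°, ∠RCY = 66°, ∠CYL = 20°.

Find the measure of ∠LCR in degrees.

1. ∠CWR = 94°  [vertical angles at W]
2. ∠LCY = 51°  [△YLC]
3. ∠CRL = 20°  [△RWC]
4. ∠CWL = 86°  [linear pair at W on RL]
5. ∠CLR = 43°  [△LWC]
6. ∠LCR = 117°  [△RLC]

∠LCR = 117°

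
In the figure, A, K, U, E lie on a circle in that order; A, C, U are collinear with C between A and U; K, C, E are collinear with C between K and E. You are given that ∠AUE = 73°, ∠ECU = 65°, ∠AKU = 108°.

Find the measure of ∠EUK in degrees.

1. ∠AKE = 73°  [same arc AE]
2. ∠KEU = 42°  [△UCE]
3. ∠ACK = 65°  [vertical angles at C]
4. ∠KAU = 42°  [△ACK]
5. ∠KCU = 115°  [linear pair at C on AU]
6. ∠AUK = 30°  [△AKU]
7. ∠EKU = 35°  [△KCU]
8. ∠EUK = 103°  [△KUE]

∠EUK = 103°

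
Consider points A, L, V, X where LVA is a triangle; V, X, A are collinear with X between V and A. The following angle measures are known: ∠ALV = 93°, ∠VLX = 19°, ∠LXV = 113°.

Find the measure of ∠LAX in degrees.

1. ∠LVX = 48°  [△LVX]
2. ∠AVL = 48°  [X on ray VA]
3. ∠LAV = 39°  [△LVA]
4. ∠LAX = 39°  [X on ray AV]

∠LAX = 39°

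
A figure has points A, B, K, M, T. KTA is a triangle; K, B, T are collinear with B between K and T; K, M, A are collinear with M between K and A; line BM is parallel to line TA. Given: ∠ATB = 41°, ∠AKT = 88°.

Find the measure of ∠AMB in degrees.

1. ∠ATK = 41°  [B on ray TK]
2. ∠KAT = 51°  [△KTA]
3. ∠BMK = 51°  [BM∥TA, corresponding at M]
4. ∠AMB = 129°  [linear pair at M on KA]

∠AMB = 129°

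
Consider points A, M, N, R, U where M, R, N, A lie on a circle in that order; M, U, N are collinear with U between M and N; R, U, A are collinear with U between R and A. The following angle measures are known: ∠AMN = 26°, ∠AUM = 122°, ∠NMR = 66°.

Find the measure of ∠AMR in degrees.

∠AMR = 92°

1. ∠ARN = 26°  [same arc NA]
2. ∠NAR = 66°  [same arc RN]
3. ∠ANR = 88°  [△RNA]
4. ∠AMR = 92°  [cyclic MRNA, opposite ∠M+∠N]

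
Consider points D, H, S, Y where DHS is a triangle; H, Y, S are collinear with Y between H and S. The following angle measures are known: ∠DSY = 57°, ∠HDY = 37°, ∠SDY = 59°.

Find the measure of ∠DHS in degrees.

1. ∠DYS = 64°  [△DYS]
2. ∠DYH = 116°  [linear pair at Y on HS]
3. ∠DHY = 27°  [△DHY]
4. ∠DHS = 27°  [Y on ray HS]

∠DHS = 27°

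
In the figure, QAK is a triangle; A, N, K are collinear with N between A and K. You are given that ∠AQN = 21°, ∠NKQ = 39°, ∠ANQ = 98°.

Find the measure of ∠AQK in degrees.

∠AQK = 80°

1. ∠NAQ = 61°  [△QAN]
2. ∠AKQ = 39°  [N on ray KA]
3. ∠KAQ = 61°  [N on ray AK]
4. ∠AQK = 80°  [△QAK]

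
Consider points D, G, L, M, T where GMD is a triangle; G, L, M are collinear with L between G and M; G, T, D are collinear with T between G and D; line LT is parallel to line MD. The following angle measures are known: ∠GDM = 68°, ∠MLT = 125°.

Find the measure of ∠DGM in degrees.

∠DGM = 57°

1. ∠GTL = 68°  [LT∥MD, corresponding at T]
2. ∠GLT = 55°  [linear pair at L on GM]
3. ∠LGT = 57°  [△GLT]
4. ∠DGM = 57°  [L on GM, T on GD]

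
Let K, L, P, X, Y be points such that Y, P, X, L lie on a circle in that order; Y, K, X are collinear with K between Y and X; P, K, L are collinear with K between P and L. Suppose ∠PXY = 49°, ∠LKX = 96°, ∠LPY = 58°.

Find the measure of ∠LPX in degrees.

∠LPX = 47°

1. ∠PLY = 49°  [same arc YP]
2. ∠LKY = 84°  [linear pair at K on YX]
3. ∠LYX = 47°  [△YKL]
4. ∠LPX = 47°  [same arc XL]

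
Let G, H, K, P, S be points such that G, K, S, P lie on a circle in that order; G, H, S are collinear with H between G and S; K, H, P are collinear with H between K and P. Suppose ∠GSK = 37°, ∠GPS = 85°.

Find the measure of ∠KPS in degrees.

1. ∠GKS = 95°  [cyclic GKSP, opposite ∠K+∠P]
2. ∠KGS = 48°  [△GKS]
3. ∠KPS = 48°  [same arc KS]

∠KPS = 48°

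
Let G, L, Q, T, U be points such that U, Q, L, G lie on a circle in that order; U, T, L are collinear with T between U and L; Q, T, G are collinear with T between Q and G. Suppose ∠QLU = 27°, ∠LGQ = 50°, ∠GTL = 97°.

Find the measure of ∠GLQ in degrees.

∠GLQ = 60°

1. ∠QGU = 27°  [same arc UQ]
2. ∠GTU = 83°  [linear pair at T on UL]
3. ∠GUL = 70°  [△UTG]
4. ∠GQL = 70°  [same arc LG]
5. ∠GLQ = 60°  [△QLG]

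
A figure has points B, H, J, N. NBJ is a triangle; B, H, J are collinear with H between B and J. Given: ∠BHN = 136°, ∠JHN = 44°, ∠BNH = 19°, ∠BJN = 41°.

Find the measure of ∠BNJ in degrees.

1. ∠HBN = 25°  [△NBH]
2. ∠JBN = 25°  [H on ray BJ]
3. ∠BNJ = 114°  [△NBJ]

∠BNJ = 114°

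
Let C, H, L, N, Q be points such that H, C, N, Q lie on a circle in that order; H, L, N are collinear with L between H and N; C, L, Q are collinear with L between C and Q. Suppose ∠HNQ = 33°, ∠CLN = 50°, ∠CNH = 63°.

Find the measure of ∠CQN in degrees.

∠CQN = 17°

1. ∠HCQ = 33°  [same arc HQ]
2. ∠CLH = 130°  [linear pair at L on HN]
3. ∠CHN = 17°  [△HLC]
4. ∠CQN = 17°  [same arc CN]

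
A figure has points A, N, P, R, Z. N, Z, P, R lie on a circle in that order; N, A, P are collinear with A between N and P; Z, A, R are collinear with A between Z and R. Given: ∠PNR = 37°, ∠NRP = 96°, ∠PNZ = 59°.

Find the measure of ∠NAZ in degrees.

∠NAZ = 74°

1. ∠PZR = 37°  [same arc PR]
2. ∠NZP = 84°  [cyclic NZPR, opposite ∠Z+∠R]
3. ∠NPZ = 37°  [△NZP]
4. ∠PAZ = 106°  [△ZAP]
5. ∠NAZ = 74°  [linear pair at A on NP]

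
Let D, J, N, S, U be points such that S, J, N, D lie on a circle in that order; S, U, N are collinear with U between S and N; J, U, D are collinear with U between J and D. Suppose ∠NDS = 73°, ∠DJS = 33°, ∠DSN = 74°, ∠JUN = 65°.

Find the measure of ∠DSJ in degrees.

1. ∠DUS = 65°  [vertical angles at U]
2. ∠JDS = 41°  [△SUD]
3. ∠DSJ = 106°  [△SJD]

∠DSJ = 106°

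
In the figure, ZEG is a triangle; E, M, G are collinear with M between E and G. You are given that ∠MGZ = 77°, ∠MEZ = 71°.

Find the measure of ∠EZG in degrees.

∠EZG = 32°

1. ∠EGZ = 77°  [M on ray GE]
2. ∠GEZ = 71°  [M on ray EG]
3. ∠EZG = 32°  [△ZEG]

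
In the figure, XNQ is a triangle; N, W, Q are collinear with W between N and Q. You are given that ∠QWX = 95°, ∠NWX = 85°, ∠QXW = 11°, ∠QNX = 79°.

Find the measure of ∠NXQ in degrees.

1. ∠WQX = 74°  [△XWQ]
2. ∠NQX = 74°  [W on ray QN]
3. ∠NXQ = 27°  [△XNQ]

∠NXQ = 27°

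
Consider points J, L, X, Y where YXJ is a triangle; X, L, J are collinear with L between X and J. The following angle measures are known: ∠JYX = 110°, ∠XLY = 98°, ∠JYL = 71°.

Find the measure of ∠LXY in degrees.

1. ∠JLY = 82°  [linear pair at L on XJ]
2. ∠LJY = 27°  [△YLJ]
3. ∠XJY = 27°  [L on ray JX]
4. ∠JXY = 43°  [△YXJ]
5. ∠LXY = 43°  [L on ray XJ]

∠LXY = 43°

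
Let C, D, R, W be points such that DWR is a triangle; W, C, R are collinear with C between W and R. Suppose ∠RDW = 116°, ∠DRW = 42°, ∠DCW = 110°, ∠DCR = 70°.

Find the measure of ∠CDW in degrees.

1. ∠DWR = 22°  [△DWR]
2. ∠CWD = 22°  [C on ray WR]
3. ∠CDW = 48°  [△DWC]

∠CDW = 48°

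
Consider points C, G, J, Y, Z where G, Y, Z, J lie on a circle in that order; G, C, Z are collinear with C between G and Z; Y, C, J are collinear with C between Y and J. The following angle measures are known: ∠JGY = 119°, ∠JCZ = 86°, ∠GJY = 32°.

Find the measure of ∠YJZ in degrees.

1. ∠GYJ = 29°  [△GYJ]
2. ∠GZJ = 29°  [same arc GJ]
3. ∠YJZ = 65°  [△ZCJ]

∠YJZ = 65°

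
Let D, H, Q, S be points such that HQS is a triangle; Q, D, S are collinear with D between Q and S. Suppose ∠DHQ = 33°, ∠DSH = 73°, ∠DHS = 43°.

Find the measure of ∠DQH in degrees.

1. ∠HDS = 64°  [△HDS]
2. ∠HDQ = 116°  [linear pair at D on QS]
3. ∠DQH = 31°  [△HQD]

∠DQH = 31°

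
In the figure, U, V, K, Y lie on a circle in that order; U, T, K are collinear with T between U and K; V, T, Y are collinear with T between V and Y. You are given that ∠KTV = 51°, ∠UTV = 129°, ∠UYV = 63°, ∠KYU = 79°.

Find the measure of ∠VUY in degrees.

1. ∠UTY = 51°  [vertical angles at T]
2. ∠KUY = 66°  [△UTY]
3. ∠UKY = 35°  [△UKY]
4. ∠UVY = 35°  [same arc UY]
5. ∠VUY = 82°  [△UVY]

∠VUY = 82°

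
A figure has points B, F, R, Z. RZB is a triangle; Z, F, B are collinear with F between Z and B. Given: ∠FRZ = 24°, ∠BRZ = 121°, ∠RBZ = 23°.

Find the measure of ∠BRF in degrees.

∠BRF = 97°

1. ∠BZR = 36°  [△RZB]
2. ∠FBR = 23°  [F on ray BZ]
3. ∠FZR = 36°  [F on ray ZB]
4. ∠RFZ = 120°  [△RZF]
5. ∠BFR = 60°  [linear pair at F on ZB]
6. ∠BRF = 97°  [△RFB]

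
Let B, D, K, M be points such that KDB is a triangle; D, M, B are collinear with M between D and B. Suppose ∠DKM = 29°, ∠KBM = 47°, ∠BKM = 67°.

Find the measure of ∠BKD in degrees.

1. ∠BMK = 66°  [△KMB]
2. ∠DBK = 47°  [M on ray BD]
3. ∠DMK = 114°  [linear pair at M on DB]
4. ∠KDM = 37°  [△KDM]
5. ∠BDK = 37°  [M on ray DB]
6. ∠BKD = 96°  [△KDB]

∠BKD = 96°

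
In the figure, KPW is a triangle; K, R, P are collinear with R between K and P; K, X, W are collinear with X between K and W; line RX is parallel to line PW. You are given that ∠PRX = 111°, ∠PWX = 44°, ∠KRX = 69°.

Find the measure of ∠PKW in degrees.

1. ∠KWP = 44°  [X on ray WK]
2. ∠KPW = 69°  [RX∥PW, corresponding at R]
3. ∠PKW = 67°  [△KPW]

∠PKW = 67°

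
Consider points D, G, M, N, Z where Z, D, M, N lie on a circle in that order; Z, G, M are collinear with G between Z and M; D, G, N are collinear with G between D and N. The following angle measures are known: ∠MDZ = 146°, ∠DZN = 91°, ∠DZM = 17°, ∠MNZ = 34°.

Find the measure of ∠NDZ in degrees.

∠NDZ = 72°

1. ∠DMZ = 17°  [△ZDM]
2. ∠DNZ = 17°  [same arc ZD]
3. ∠NDZ = 72°  [△ZDN]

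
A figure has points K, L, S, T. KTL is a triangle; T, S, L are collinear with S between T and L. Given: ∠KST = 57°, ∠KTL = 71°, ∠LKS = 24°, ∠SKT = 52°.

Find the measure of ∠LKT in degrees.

∠LKT = 76°

1. ∠KSL = 123°  [linear pair at S on TL]
2. ∠KLS = 33°  [△KSL]
3. ∠KLT = 33°  [S on ray LT]
4. ∠LKT = 76°  [△KTL]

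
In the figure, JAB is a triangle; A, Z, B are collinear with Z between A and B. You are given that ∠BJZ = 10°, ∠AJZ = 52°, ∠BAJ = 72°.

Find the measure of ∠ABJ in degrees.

∠ABJ = 46°

1. ∠JAZ = 72°  [Z on ray AB]
2. ∠AZJ = 56°  [△JAZ]
3. ∠BZJ = 124°  [linear pair at Z on AB]
4. ∠JBZ = 46°  [△JZB]
5. ∠ABJ = 46°  [Z on ray BA]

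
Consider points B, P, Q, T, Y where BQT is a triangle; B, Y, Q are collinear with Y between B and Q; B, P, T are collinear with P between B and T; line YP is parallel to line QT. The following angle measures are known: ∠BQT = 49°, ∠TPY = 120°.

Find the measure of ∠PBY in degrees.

1. ∠BYP = 49°  [YP∥QT, corresponding at Y]
2. ∠BPY = 60°  [linear pair at P on BT]
3. ∠PBY = 71°  [△BYP]

∠PBY = 71°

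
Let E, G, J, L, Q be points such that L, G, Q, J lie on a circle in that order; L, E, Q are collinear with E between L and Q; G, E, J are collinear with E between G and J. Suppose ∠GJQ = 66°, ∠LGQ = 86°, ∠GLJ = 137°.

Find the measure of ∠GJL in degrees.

∠GJL = 28°

1. ∠GLQ = 66°  [same arc GQ]
2. ∠GQL = 28°  [△LGQ]
3. ∠GJL = 28°  [same arc LG]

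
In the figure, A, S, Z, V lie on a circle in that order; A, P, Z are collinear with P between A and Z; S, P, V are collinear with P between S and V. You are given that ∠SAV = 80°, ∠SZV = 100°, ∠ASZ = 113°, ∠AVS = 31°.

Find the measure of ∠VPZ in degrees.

1. ∠ASV = 69°  [△ASV]
2. ∠AVZ = 67°  [cyclic ASZV, opposite ∠S+∠V]
3. ∠AZV = 69°  [same arc AV]
4. ∠VAZ = 44°  [△AZV]
5. ∠APV = 105°  [△APV]
6. ∠VPZ = 75°  [linear pair at P on AZ]

∠VPZ = 75°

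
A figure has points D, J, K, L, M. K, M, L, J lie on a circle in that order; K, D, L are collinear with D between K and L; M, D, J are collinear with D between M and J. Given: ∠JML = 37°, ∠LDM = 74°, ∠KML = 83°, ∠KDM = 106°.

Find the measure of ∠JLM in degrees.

1. ∠KLM = 69°  [△MDL]
2. ∠LKM = 28°  [△KML]
3. ∠LJM = 28°  [same arc ML]
4. ∠JLM = 115°  [△MLJ]

∠JLM = 115°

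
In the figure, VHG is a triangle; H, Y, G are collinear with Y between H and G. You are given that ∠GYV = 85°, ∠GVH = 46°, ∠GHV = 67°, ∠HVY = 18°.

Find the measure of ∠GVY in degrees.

∠GVY = 28°

1. ∠HGV = 67°  [△VHG]
2. ∠VGY = 67°  [Y on ray GH]
3. ∠GVY = 28°  [△VYG]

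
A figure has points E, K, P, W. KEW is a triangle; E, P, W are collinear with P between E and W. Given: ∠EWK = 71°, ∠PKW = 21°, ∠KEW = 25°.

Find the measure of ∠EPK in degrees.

∠EPK = 92°

1. ∠KWP = 71°  [P on ray WE]
2. ∠KPW = 88°  [△KPW]
3. ∠EPK = 92°  [linear pair at P on EW]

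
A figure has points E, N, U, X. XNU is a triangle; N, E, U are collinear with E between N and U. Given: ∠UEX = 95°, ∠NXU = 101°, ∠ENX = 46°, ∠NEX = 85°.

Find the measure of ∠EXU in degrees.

1. ∠UNX = 46°  [E on ray NU]
2. ∠NUX = 33°  [△XNU]
3. ∠EUX = 33°  [E on ray UN]
4. ∠EXU = 52°  [△XEU]

∠EXU = 52°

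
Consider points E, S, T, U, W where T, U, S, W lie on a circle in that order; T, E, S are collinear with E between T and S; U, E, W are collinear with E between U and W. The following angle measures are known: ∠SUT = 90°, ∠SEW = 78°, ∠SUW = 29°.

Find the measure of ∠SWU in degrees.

1. ∠SWT = 90°  [cyclic TUSW, opposite ∠U+∠W]
2. ∠STW = 29°  [same arc SW]
3. ∠TSW = 61°  [△TSW]
4. ∠SWU = 41°  [△SEW]

∠SWU = 41°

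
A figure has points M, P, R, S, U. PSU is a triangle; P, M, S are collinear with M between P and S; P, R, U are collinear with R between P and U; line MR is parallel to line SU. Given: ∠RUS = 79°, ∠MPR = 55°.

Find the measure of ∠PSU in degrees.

∠PSU = 46°

1. ∠PUS = 79°  [R on ray UP]
2. ∠SPU = 55°  [M on PS, R on PU]
3. ∠PSU = 46°  [△PSU]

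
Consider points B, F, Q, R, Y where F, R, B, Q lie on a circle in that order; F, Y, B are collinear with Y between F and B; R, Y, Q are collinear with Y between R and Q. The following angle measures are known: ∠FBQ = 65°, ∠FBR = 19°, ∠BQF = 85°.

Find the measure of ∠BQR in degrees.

1. ∠FRQ = 65°  [same arc FQ]
2. ∠BFQ = 30°  [△FBQ]
3. ∠FQR = 19°  [same arc FR]
4. ∠QFR = 96°  [△FRQ]
5. ∠BRQ = 30°  [same arc BQ]
6. ∠QBR = 84°  [cyclic FRBQ, opposite ∠F+∠B]
7. ∠BQR = 66°  [△RBQ]

∠BQR = 66°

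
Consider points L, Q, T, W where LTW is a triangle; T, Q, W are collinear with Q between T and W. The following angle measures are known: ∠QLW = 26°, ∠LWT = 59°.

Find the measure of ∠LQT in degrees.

∠LQT = 85°

1. ∠LWQ = 59°  [Q on ray WT]
2. ∠LQW = 95°  [△LQW]
3. ∠LQT = 85°  [linear pair at Q on TW]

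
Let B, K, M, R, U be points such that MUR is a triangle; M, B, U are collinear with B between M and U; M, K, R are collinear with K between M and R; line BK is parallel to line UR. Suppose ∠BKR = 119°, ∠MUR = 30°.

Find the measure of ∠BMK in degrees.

1. ∠BKM = 61°  [linear pair at K on MR]
2. ∠KBM = 30°  [BK∥UR, corresponding at B]
3. ∠BMK = 89°  [△MBK]

∠BMK = 89°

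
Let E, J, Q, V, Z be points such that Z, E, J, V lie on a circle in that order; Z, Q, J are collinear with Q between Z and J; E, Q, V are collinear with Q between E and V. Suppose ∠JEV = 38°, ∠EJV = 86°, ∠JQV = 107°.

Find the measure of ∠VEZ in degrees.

∠VEZ = 17°

1. ∠JZV = 38°  [same arc JV]
2. ∠EZV = 94°  [cyclic ZEJV, opposite ∠Z+∠J]
3. ∠VQZ = 73°  [linear pair at Q on ZJ]
4. ∠EVZ = 69°  [△ZQV]
5. ∠VEZ = 17°  [△ZEV]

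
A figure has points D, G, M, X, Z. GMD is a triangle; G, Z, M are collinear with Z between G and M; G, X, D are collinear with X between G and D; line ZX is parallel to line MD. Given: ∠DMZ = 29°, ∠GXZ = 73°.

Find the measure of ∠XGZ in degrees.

∠XGZ = 78°

1. ∠DMG = 29°  [Z on ray MG]
2. ∠GDM = 73°  [ZX∥MD, corresponding at X]
3. ∠DGM = 78°  [△GMD]
4. ∠XGZ = 78°  [Z on GM, X on GD]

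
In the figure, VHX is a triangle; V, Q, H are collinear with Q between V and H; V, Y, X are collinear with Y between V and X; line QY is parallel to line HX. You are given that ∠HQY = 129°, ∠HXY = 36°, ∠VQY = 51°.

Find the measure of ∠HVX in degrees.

∠HVX = 93°

1. ∠HXV = 36°  [Y on ray XV]
2. ∠VHX = 51°  [QY∥HX, corresponding at Q]
3. ∠HVX = 93°  [△VHX]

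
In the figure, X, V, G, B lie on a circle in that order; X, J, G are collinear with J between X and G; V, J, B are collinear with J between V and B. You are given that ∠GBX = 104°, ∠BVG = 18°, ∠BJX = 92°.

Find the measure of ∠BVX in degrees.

1. ∠BXG = 18°  [same arc GB]
2. ∠BGX = 58°  [△XGB]
3. ∠BVX = 58°  [same arc XB]

∠BVX = 58°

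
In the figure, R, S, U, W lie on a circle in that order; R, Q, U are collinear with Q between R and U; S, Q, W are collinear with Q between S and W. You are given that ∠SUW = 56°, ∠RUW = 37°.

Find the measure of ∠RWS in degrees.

1. ∠SRW = 124°  [cyclic RSUW, opposite ∠R+∠U]
2. ∠RSW = 37°  [same arc RW]
3. ∠RWS = 19°  [△RSW]

∠RWS = 19°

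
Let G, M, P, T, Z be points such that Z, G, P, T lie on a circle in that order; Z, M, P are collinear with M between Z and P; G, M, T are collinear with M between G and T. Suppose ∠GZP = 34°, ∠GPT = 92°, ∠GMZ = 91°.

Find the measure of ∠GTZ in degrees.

∠GTZ = 37°

1. ∠TGZ = 55°  [△ZMG]
2. ∠GZT = 88°  [cyclic ZGPT, opposite ∠Z+∠P]
3. ∠GTZ = 37°  [△ZGT]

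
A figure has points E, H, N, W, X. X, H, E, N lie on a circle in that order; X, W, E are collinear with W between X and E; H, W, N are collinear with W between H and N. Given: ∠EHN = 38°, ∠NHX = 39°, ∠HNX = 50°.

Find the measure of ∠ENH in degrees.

∠ENH = 53°

1. ∠HXN = 91°  [△XHN]
2. ∠HEN = 89°  [cyclic XHEN, opposite ∠X+∠E]
3. ∠ENH = 53°  [△HEN]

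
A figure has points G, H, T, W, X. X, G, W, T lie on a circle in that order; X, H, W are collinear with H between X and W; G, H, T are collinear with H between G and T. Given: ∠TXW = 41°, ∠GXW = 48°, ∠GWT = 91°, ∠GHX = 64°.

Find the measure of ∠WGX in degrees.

∠WGX = 109°

1. ∠TGW = 41°  [same arc WT]
2. ∠GHW = 116°  [linear pair at H on XW]
3. ∠GWX = 23°  [△GHW]
4. ∠WGX = 109°  [△XGW]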